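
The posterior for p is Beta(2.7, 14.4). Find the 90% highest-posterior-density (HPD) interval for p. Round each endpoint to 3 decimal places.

[0.025, 0.285]

The posterior is unimodal and skewed, so the HPD interval has equal density at both endpoints and is the shortest 90% interval.
Solving f(0.025) = f(0.285) with F(0.285) − F(0.025) = 0.90 gives [0.025, 0.285].
For comparison, the equal-tailed interval is [0.043, 0.319]; the HPD is narrower and shifted toward the mode.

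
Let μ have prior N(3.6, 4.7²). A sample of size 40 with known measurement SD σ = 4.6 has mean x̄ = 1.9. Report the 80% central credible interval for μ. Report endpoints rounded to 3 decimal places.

Posterior precision = 1/4.7² + 40/4.6² = 0.0453 + 1.8904 = 1.9356, so posterior SD = 0.7188.
Posterior mean = (3.6/4.7² + 40·1.9/4.6²) / 1.9356 = 1.9398.
Interval: 1.9398 ± 1.282 × 0.7188 → [1.019, 2.861].

[1.019, 2.861]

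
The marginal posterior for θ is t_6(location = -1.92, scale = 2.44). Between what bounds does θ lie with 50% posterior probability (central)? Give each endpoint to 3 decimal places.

The t_6 distribution is symmetric; the 50% interval is -1.92 ± t·2.44 with t_{0.75,6} = 0.718.
Half-width: 0.718 × 2.44 = 1.751.
-1.92 − 1.751 = -3.671; -1.92 + 1.751 = -0.169.

[-3.671, -0.169]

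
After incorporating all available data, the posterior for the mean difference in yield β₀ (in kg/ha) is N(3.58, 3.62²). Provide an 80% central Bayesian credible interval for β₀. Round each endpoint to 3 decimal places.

The posterior is symmetric, so the 80% equal-tailed interval is β₀ = 3.58 ± z·3.62 with z = 1.282.
Half-width: 1.282 × 3.62 = 4.639.
3.58 − 4.639 = -1.059; 3.58 + 4.639 = 8.219.

[-1.059, 8.219]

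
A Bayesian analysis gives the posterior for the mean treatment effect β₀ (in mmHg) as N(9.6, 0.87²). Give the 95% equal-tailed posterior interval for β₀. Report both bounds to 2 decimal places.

The posterior is symmetric, so the 95% equal-tailed interval is β₀ = 9.6 ± z·0.87 with z = 1.960.
Half-width: 1.960 × 0.87 = 1.71.
9.6 − 1.71 = 7.89; 9.6 + 1.71 = 11.31.

[7.89, 11.31]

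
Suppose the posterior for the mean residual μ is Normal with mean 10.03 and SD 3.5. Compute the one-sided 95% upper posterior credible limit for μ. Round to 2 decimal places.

Need U with P(μ ≤ U) = 0.95: U = 10.03 + z_{0.05}·3.5.
z = 1.645; U = 10.03 + 1.645 × 3.5 = 15.79.

15.79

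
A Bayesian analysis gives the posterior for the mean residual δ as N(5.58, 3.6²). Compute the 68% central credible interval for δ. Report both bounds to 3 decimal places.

The posterior is symmetric, so the 68% equal-tailed interval is δ = 5.58 ± z·3.6 with z = 0.994.
Half-width: 0.994 × 3.6 = 3.580.
5.58 − 3.580 = 2.000; 5.58 + 3.580 = 9.160.

[2.000, 9.160]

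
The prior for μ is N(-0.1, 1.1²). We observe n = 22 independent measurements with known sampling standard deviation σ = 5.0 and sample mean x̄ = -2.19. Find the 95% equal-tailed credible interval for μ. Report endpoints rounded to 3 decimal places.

[-2.678, 0.323]

Posterior precision = 1/1.1² + 22/5.0² = 0.8264 + 0.8800 = 1.7064, so posterior SD = 0.7655.
Posterior mean = (-0.1/1.1² + 22·-2.19/5.0²) / 1.7064 = -1.1778.
Interval: -1.1778 ± 1.960 × 0.7655 → [-2.678, 0.323].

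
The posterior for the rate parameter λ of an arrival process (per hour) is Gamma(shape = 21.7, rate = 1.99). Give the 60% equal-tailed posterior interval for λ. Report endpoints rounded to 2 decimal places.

[8.90, 12.81]

Posterior: Gamma(shape 21.7, rate 1.99).
Equal-tailed 60% interval: Gamma(21.7, 1.99) quantiles at 0.2 and 0.8.
Posterior mean ≈ 10.90, SD ≈ 2.34; a Normal approximation gives roughly [8.93, 12.87].
Exact: lower = 8.90; upper = 12.81.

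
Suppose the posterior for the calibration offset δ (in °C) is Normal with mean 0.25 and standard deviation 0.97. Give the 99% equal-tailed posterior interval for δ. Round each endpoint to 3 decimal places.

The posterior is symmetric, so the 99% equal-tailed interval is δ = 0.25 ± z·0.97 with z = 2.576.
Half-width: 2.576 × 0.97 = 2.499.
0.25 − 2.499 = -2.249; 0.25 + 2.499 = 2.749.

[-2.249, 2.749]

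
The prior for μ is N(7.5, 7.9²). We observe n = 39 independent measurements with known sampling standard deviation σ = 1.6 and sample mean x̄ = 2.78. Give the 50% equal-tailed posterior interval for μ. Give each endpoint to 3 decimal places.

Posterior precision = 1/7.9² + 39/1.6² = 0.0160 + 15.2344 = 15.2504, so posterior SD = 0.2561.
Posterior mean = (7.5/7.9² + 39·2.78/1.6²) / 15.2504 = 2.7850.
Interval: 2.7850 ± 0.674 × 0.2561 → [2.612, 2.958].

[2.612, 2.958]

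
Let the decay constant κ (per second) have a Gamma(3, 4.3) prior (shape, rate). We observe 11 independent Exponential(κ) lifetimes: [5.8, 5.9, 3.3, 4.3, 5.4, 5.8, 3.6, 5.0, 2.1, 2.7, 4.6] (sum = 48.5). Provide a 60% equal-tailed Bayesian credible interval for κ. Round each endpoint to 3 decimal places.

[0.204, 0.322]

Posterior: Gamma(3+11, 4.3+48.5) = Gamma(14, 52.8) (shape, rate).
Equal-tailed 60% interval: Gamma(14, 52.8) quantiles at 0.2 and 0.8.
Posterior mean ≈ 0.265, SD ≈ 0.071; a Normal approximation gives roughly [0.206, 0.325].
Exact: lower = 0.204; upper = 0.322.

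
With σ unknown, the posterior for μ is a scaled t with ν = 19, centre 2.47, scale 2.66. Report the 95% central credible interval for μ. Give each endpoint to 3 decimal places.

[-3.097, 8.037]

The t_19 distribution is symmetric; the 95% interval is 2.47 ± t·2.66 with t_{0.975,19} = 2.093.
Half-width: 2.093 × 2.66 = 5.567.
2.47 − 5.567 = -3.097; 2.47 + 5.567 = 8.037.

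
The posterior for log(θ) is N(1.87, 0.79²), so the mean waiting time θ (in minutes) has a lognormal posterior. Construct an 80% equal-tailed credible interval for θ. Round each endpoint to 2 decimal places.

[2.36, 17.86]

On the log scale the 80% interval is 1.87 ± 1.282 × 0.79 = [0.8576, 2.8824].
Exponentiate: [e^0.8576, e^2.8824] = [2.36, 17.86].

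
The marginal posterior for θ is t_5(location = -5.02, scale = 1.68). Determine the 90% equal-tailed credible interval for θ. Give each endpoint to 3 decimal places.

The t_5 distribution is symmetric; the 90% interval is -5.02 ± t·1.68 with t_{0.95,5} = 2.015.
Half-width: 2.015 × 1.68 = 3.385.
-5.02 − 3.385 = -8.405; -5.02 + 3.385 = -1.635.

[-8.405, -1.635]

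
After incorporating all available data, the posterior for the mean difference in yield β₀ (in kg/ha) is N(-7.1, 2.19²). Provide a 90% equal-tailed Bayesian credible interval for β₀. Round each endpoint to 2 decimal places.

The posterior is symmetric, so the 90% equal-tailed interval is β₀ = -7.1 ± z·2.19 with z = 1.645.
Half-width: 1.645 × 2.19 = 3.60.
-7.1 − 3.60 = -10.70; -7.1 + 3.60 = -3.50.

[-10.70, -3.50]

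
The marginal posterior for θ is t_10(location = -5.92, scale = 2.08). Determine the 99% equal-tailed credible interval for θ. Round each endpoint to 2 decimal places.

[-12.51, 0.67]

The t_10 distribution is symmetric; the 99% interval is -5.92 ± t·2.08 with t_{0.995,10} = 3.169.
Half-width: 3.169 × 2.08 = 6.59.
-5.92 − 6.59 = -12.51; -5.92 + 6.59 = 0.67.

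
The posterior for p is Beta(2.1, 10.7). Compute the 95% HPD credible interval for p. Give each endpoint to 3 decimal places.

[0.008, 0.358]

The posterior is unimodal and skewed, so the HPD interval has equal density at both endpoints and is the shortest 95% interval.
Solving f(0.008) = f(0.358) with F(0.358) − F(0.008) = 0.95 gives [0.008, 0.358].
For comparison, the equal-tailed interval is [0.024, 0.401]; the HPD is narrower and shifted toward the mode.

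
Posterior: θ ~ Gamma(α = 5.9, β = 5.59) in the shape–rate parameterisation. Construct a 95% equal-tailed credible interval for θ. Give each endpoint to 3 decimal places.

[0.383, 2.062]

Posterior: Gamma(shape 5.9, rate 5.59).
Equal-tailed 95% interval: Gamma(5.9, 5.59) quantiles at 0.025 and 0.975.
Posterior mean ≈ 1.055, SD ≈ 0.435; a Normal approximation gives roughly [0.204, 1.907].
Exact: lower = 0.383; upper = 2.062.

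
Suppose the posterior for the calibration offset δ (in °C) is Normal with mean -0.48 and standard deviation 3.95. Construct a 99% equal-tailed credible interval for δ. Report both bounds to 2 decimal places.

The posterior is symmetric, so the 99% equal-tailed interval is δ = -0.48 ± z·3.95 with z = 2.576.
Half-width: 2.576 × 3.95 = 10.17.
-0.48 − 10.17 = -10.65; -0.48 + 10.17 = 9.69.

[-10.65, 9.69]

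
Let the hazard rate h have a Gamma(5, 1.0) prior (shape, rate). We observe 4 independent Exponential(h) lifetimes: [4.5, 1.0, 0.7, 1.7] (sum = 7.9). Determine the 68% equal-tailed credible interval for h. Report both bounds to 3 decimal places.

[0.682, 1.340]

Posterior: Gamma(5+4, 1.0+7.9) = Gamma(9, 8.9) (shape, rate).
Equal-tailed 68% interval: Gamma(9, 8.9) quantiles at 0.16 and 0.84.
Posterior mean ≈ 1.011, SD ≈ 0.337; a Normal approximation gives roughly [0.676, 1.346].
Exact: lower = 0.682; upper = 1.340.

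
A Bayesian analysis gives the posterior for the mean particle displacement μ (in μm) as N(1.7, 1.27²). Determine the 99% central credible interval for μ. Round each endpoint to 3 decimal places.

[-1.571, 4.971]

The posterior is symmetric, so the 99% equal-tailed interval is μ = 1.7 ± z·1.27 with z = 2.576.
Half-width: 2.576 × 1.27 = 3.271.
1.7 − 3.271 = -1.571; 1.7 + 3.271 = 4.971.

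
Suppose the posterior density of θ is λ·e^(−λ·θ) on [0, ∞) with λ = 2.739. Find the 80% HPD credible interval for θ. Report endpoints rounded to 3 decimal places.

The exponential density is strictly decreasing on [0, ∞), so the HPD interval is anchored at 0: [0, q] with P(θ ≤ q) = 0.80.
q = −ln(1 − 0.80) / 2.739 = 1.6094 / 2.739 = 0.588.

[0.000, 0.588]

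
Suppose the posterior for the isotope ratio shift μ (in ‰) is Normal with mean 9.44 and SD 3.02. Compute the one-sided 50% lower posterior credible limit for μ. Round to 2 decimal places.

9.44

Need L with P(μ ≥ L) = 0.50: L = 9.44 − z_{0.5}·3.02.
z = 0.000; L = 9.44 − 0.000 × 3.02 = 9.44.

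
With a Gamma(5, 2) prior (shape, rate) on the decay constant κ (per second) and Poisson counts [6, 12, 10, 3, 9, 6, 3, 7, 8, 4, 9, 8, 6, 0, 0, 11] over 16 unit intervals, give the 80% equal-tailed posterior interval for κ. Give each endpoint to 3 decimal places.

[5.221, 6.692]

Posterior: Gamma(5+102, 2+16) = Gamma(107, 18) (shape, rate).
Equal-tailed 80% interval: Gamma(107, 18) quantiles at 0.1 and 0.9.
Posterior mean ≈ 5.944, SD ≈ 0.575; a Normal approximation gives roughly [5.208, 6.681].
Exact: lower = 5.221; upper = 6.692.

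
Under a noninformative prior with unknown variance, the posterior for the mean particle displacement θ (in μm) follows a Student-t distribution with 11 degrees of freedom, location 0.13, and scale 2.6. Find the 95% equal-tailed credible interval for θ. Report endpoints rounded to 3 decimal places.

The t_11 distribution is symmetric; the 95% interval is 0.13 ± t·2.6 with t_{0.975,11} = 2.201.
Half-width: 2.201 × 2.6 = 5.723.
0.13 − 5.723 = -5.593; 0.13 + 5.723 = 5.853.

[-5.593, 5.853]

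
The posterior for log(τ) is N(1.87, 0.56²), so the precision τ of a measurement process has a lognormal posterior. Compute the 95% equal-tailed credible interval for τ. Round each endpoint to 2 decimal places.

[2.16, 19.44]

On the log scale the 95% interval is 1.87 ± 1.960 × 0.56 = [0.7724, 2.9676].
Exponentiate: [e^0.7724, e^2.9676] = [2.16, 19.44].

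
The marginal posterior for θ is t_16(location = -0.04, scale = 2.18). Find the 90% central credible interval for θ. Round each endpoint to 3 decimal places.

[-3.846, 3.766]

The t_16 distribution is symmetric; the 90% interval is -0.04 ± t·2.18 with t_{0.95,16} = 1.746.
Half-width: 1.746 × 2.18 = 3.806.
-0.04 − 3.806 = -3.846; -0.04 + 3.806 = 3.766.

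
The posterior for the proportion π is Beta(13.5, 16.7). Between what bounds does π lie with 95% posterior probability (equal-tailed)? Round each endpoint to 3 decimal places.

Posterior: Beta(13.5, 16.7).
Equal-tailed 95% interval: the 0.025 and 0.975 quantiles of Beta(13.5, 16.7).
Posterior mean ≈ 0.447, SD ≈ 0.089; a Normal approximation gives roughly [0.273, 0.621].
Exact: F⁻¹(0.025) = 0.277; F⁻¹(0.975) = 0.623.

[0.277, 0.623]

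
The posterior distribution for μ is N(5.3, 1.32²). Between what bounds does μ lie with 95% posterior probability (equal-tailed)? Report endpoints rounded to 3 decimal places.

The posterior is symmetric, so the 95% equal-tailed interval is μ = 5.3 ± z·1.32 with z = 1.960.
Half-width: 1.960 × 1.32 = 2.587.
5.3 − 2.587 = 2.713; 5.3 + 2.587 = 7.887.

[2.713, 7.887]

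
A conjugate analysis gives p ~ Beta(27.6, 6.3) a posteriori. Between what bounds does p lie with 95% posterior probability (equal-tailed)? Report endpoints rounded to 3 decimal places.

[0.669, 0.924]

Posterior: Beta(27.6, 6.3).
Equal-tailed 95% interval: the 0.025 and 0.975 quantiles of Beta(27.6, 6.3).
Posterior mean ≈ 0.814, SD ≈ 0.066; a Normal approximation gives roughly [0.685, 0.943].
Exact: F⁻¹(0.025) = 0.669; F⁻¹(0.975) = 0.924.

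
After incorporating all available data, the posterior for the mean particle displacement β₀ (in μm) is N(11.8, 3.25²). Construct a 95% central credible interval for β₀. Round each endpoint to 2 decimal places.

The posterior is symmetric, so the 95% equal-tailed interval is β₀ = 11.8 ± z·3.25 with z = 1.960.
Half-width: 1.960 × 3.25 = 6.37.
11.8 − 6.37 = 5.43; 11.8 + 6.37 = 18.17.

[5.43, 18.17]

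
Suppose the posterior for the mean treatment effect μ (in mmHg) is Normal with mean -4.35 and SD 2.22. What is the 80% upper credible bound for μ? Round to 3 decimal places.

Need U with P(μ ≤ U) = 0.80: U = -4.35 + z_{0.2}·2.22.
z = 0.842; U = -4.35 + 0.842 × 2.22 = -2.482.

-2.482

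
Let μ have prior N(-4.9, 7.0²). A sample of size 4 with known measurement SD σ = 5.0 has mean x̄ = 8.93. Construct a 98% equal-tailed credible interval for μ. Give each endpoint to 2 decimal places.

[1.89, 12.84]

Posterior precision = 1/7.0² + 4/5.0² = 0.0204 + 0.1600 = 0.1804, so posterior SD = 2.3544.
Posterior mean = (-4.9/7.0² + 4·8.93/5.0²) / 0.1804 = 7.3655.
Interval: 7.3655 ± 2.326 × 2.3544 → [1.89, 12.84].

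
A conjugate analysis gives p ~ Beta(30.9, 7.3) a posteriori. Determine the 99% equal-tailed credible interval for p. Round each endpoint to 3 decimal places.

[0.621, 0.937]

Posterior: Beta(30.9, 7.3).
Equal-tailed 99% interval: the 0.005 and 0.995 quantiles of Beta(30.9, 7.3).
Posterior mean ≈ 0.809, SD ≈ 0.063; a Normal approximation gives roughly [0.647, 0.971].
Exact: F⁻¹(0.005) = 0.621; F⁻¹(0.995) = 0.937.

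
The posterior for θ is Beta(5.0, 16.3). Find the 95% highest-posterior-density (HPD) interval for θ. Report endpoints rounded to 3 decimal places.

The posterior is unimodal and skewed, so the HPD interval has equal density at both endpoints and is the shortest 95% interval.
Solving f(0.072) = f(0.412) with F(0.412) − F(0.072) = 0.95 gives [0.072, 0.412].
For comparison, the equal-tailed interval is [0.085, 0.431]; the HPD is narrower and shifted toward the mode.

[0.072, 0.412]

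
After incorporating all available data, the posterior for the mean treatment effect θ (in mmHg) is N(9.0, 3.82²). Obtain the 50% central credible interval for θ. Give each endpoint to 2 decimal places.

[6.42, 11.58]

The posterior is symmetric, so the 50% equal-tailed interval is θ = 9.0 ± z·3.82 with z = 0.674.
Half-width: 0.674 × 3.82 = 2.58.
9.0 − 2.58 = 6.42; 9.0 + 2.58 = 11.58.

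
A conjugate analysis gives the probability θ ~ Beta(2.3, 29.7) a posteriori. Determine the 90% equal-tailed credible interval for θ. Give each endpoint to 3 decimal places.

Posterior: Beta(2.3, 29.7).
Equal-tailed 90% interval: the 0.05 and 0.95 quantiles of Beta(2.3, 29.7).
Posterior mean ≈ 0.072, SD ≈ 0.045; a Normal approximation gives roughly [-0.002, 0.146].
Exact: F⁻¹(0.05) = 0.016; F⁻¹(0.95) = 0.158.

[0.016, 0.158]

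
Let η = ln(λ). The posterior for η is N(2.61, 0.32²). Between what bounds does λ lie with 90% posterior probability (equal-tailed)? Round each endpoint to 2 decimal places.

On the log scale the 90% interval is 2.61 ± 1.645 × 0.32 = [2.0836, 3.1364].
Exponentiate: [e^2.0836, e^3.1364] = [8.03, 23.02].

[8.03, 23.02]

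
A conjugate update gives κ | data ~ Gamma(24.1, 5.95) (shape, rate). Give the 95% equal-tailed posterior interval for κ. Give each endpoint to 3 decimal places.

Posterior: Gamma(shape 24.1, rate 5.95).
Equal-tailed 95% interval: Gamma(24.1, 5.95) quantiles at 0.025 and 0.975.
Posterior mean ≈ 4.050, SD ≈ 0.825; a Normal approximation gives roughly [2.433, 5.668].
Exact: lower = 2.598; upper = 5.820.

[2.598, 5.820]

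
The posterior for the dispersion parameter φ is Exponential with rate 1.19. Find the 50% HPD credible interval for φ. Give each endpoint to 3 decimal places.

[0.000, 0.582]

The exponential density is strictly decreasing on [0, ∞), so the HPD interval is anchored at 0: [0, q] with P(φ ≤ q) = 0.50.
q = −ln(1 − 0.50) / 1.19 = 0.6931 / 1.19 = 0.582.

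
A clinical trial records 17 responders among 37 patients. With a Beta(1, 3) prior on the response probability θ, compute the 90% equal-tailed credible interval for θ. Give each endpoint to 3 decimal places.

[0.315, 0.567]

Posterior: Beta(1+17, 3+20) = Beta(18, 23).
Equal-tailed 90% interval: the 0.05 and 0.95 quantiles of Beta(18, 23).
Posterior mean ≈ 0.439, SD ≈ 0.077; a Normal approximation gives roughly [0.313, 0.565].
Exact: F⁻¹(0.05) = 0.315; F⁻¹(0.95) = 0.567.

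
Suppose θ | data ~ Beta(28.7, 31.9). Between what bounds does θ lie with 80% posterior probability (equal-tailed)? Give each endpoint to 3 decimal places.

Posterior: Beta(28.7, 31.9).
Equal-tailed 80% interval: the 0.1 and 0.9 quantiles of Beta(28.7, 31.9).
Posterior mean ≈ 0.474, SD ≈ 0.064; a Normal approximation gives roughly [0.392, 0.555].
Exact: F⁻¹(0.1) = 0.392; F⁻¹(0.9) = 0.556.

[0.392, 0.556]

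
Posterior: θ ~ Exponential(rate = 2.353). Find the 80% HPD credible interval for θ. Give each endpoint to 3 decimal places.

[0.000, 0.684]

The exponential density is strictly decreasing on [0, ∞), so the HPD interval is anchored at 0: [0, q] with P(θ ≤ q) = 0.80.
q = −ln(1 − 0.80) / 2.353 = 1.6094 / 2.353 = 0.684.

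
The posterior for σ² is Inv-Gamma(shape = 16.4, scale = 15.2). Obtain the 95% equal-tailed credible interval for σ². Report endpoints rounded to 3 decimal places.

Inverse-Gamma(16.4, 15.2) quantiles: F⁻¹(0.025) and F⁻¹(0.975).
Equivalently, 1/σ² ~ Gamma(16.4, rate = 15.2); invert its 0.975 and 0.025 quantiles.
Posterior mean ≈ 0.987, SD ≈ 0.260; a Normal approximation gives roughly [0.477, 1.497].
Exact: lower = 0.602; upper = 1.609.

[0.602, 1.609]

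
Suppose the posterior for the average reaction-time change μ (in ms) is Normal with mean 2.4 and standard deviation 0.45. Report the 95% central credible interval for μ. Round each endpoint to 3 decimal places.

[1.518, 3.282]

The posterior is symmetric, so the 95% equal-tailed interval is μ = 2.4 ± z·0.45 with z = 1.960.
Half-width: 1.960 × 0.45 = 0.882.
2.4 − 0.882 = 1.518; 2.4 + 0.882 = 3.282.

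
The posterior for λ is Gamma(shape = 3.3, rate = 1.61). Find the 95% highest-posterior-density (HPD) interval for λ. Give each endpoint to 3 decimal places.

The posterior is unimodal and skewed, so the HPD interval has equal density at both endpoints and is the shortest 95% interval.
Solving f(0.257) = f(4.269) with F(4.269) − F(0.257) = 0.95 gives [0.257, 4.269].
For comparison, the equal-tailed interval is [0.467, 4.780]; the HPD is narrower and shifted toward the mode.

[0.257, 4.269]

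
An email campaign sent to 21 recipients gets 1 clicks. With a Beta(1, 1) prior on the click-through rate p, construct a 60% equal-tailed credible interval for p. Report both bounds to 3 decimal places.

[0.038, 0.130]

Posterior: Beta(1+1, 1+20) = Beta(2, 21).
Equal-tailed 60% interval: the 0.2 and 0.8 quantiles of Beta(2, 21).
Posterior mean ≈ 0.087, SD ≈ 0.058; a Normal approximation gives roughly [0.039, 0.135].
Exact: F⁻¹(0.2) = 0.038; F⁻¹(0.8) = 0.130.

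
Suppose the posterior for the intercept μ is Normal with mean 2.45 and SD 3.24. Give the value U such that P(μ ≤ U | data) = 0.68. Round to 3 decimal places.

3.965

Need U with P(μ ≤ U) = 0.68: U = 2.45 + z_{0.32}·3.24.
z = 0.468; U = 2.45 + 0.468 × 3.24 = 3.965.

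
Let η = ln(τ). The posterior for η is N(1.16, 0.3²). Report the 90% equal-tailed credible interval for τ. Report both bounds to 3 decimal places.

On the log scale the 90% interval is 1.16 ± 1.645 × 0.3 = [0.6665, 1.6535].
Exponentiate: [e^0.6665, e^1.6535] = [1.947, 5.225].

[1.947, 5.225]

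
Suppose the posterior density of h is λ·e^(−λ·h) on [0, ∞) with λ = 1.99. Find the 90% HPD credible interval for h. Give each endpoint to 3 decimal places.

[0.000, 1.157]

The exponential density is strictly decreasing on [0, ∞), so the HPD interval is anchored at 0: [0, q] with P(h ≤ q) = 0.90.
q = −ln(1 − 0.90) / 1.99 = 2.3026 / 1.99 = 1.157.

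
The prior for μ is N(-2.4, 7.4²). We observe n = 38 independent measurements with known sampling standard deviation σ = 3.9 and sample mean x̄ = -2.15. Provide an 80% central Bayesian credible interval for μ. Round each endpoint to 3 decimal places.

[-2.960, -1.344]

Posterior precision = 1/7.4² + 38/3.9² = 0.0183 + 2.4984 = 2.5166, so posterior SD = 0.6304.
Posterior mean = (-2.4/7.4² + 38·-2.15/3.9²) / 2.5166 = -2.1518.
Interval: -2.1518 ± 1.282 × 0.6304 → [-2.960, -1.344].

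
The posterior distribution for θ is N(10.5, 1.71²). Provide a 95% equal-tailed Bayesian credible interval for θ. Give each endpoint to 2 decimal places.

[7.15, 13.85]

The posterior is symmetric, so the 95% equal-tailed interval is θ = 10.5 ± z·1.71 with z = 1.960.
Half-width: 1.960 × 1.71 = 3.35.
10.5 − 3.35 = 7.15; 10.5 + 3.35 = 13.85.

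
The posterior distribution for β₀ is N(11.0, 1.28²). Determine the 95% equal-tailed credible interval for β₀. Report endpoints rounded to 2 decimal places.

The posterior is symmetric, so the 95% equal-tailed interval is β₀ = 11.0 ± z·1.28 with z = 1.960.
Half-width: 1.960 × 1.28 = 2.51.
11.0 − 2.51 = 8.49; 11.0 + 2.51 = 13.51.

[8.49, 13.51]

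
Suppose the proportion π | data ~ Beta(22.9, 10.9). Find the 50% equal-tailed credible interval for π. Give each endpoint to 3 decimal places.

Posterior: Beta(22.9, 10.9).
Equal-tailed 50% interval: the 0.25 and 0.75 quantiles of Beta(22.9, 10.9).
Posterior mean ≈ 0.678, SD ≈ 0.079; a Normal approximation gives roughly [0.624, 0.731].
Exact: F⁻¹(0.25) = 0.625; F⁻¹(0.75) = 0.734.

[0.625, 0.734]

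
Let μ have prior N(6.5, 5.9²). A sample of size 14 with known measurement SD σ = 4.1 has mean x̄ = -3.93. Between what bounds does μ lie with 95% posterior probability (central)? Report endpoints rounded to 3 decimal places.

[-5.694, -1.471]

Posterior precision = 1/5.9² + 14/4.1² = 0.0287 + 0.8328 = 0.8616, so posterior SD = 1.0773.
Posterior mean = (6.5/5.9² + 14·-3.93/4.1²) / 0.8616 = -3.5822.
Interval: -3.5822 ± 1.960 × 1.0773 → [-5.694, -1.471].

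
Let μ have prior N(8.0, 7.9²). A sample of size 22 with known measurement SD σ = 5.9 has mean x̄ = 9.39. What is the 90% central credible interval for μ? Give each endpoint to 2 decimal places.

Posterior precision = 1/7.9² + 22/5.9² = 0.0160 + 0.6320 = 0.6480, so posterior SD = 1.2422.
Posterior mean = (8.0/7.9² + 22·9.39/5.9²) / 0.6480 = 9.3556.
Interval: 9.3556 ± 1.645 × 1.2422 → [7.31, 11.40].

[7.31, 11.40]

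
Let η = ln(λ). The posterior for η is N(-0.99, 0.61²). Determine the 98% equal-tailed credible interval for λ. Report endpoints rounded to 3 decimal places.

[0.090, 1.536]

On the log scale the 98% interval is -0.99 ± 2.326 × 0.61 = [-2.4091, 0.4291].
Exponentiate: [e^-2.4091, e^0.4291] = [0.090, 1.536].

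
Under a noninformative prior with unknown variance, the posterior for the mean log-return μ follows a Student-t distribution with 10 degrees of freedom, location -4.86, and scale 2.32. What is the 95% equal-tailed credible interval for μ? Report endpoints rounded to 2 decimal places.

The t_10 distribution is symmetric; the 95% interval is -4.86 ± t·2.32 with t_{0.975,10} = 2.228.
Half-width: 2.228 × 2.32 = 5.17.
-4.86 − 5.17 = -10.03; -4.86 + 5.17 = 0.31.

[-10.03, 0.31]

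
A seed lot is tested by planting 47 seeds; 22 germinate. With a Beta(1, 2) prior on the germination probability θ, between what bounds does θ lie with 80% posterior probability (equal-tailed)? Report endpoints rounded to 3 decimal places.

[0.370, 0.550]

Posterior: Beta(1+22, 2+25) = Beta(23, 27).
Equal-tailed 80% interval: the 0.1 and 0.9 quantiles of Beta(23, 27).
Posterior mean ≈ 0.460, SD ≈ 0.070; a Normal approximation gives roughly [0.371, 0.549].
Exact: F⁻¹(0.1) = 0.370; F⁻¹(0.9) = 0.550.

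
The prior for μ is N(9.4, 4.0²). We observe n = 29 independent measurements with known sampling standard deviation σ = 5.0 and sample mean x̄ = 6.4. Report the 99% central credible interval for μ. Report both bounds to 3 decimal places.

[4.224, 8.883]

Posterior precision = 1/4.0² + 29/5.0² = 0.0625 + 1.1600 = 1.2225, so posterior SD = 0.9044.
Posterior mean = (9.4/4.0² + 29·6.4/5.0²) / 1.2225 = 6.5534.
Interval: 6.5534 ± 2.576 × 0.9044 → [4.224, 8.883].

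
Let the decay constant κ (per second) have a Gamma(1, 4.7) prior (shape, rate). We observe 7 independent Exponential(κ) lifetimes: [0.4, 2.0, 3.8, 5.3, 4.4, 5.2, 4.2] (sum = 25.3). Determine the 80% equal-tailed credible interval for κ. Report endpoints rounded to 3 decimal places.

Posterior: Gamma(1+7, 4.7+25.3) = Gamma(8, 30.0) (shape, rate).
Equal-tailed 80% interval: Gamma(8, 30.0) quantiles at 0.1 and 0.9.
Posterior mean ≈ 0.267, SD ≈ 0.094; a Normal approximation gives roughly [0.146, 0.387].
Exact: lower = 0.155; upper = 0.392.

[0.155, 0.392]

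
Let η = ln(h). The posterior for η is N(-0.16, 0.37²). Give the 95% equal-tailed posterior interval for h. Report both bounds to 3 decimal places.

On the log scale the 95% interval is -0.16 ± 1.960 × 0.37 = [-0.8852, 0.5652].
Exponentiate: [e^-0.8852, e^0.5652] = [0.413, 1.760].

[0.413, 1.760]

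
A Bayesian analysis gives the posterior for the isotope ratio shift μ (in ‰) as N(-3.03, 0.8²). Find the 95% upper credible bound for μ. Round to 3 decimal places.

-1.714

Need U with P(μ ≤ U) = 0.95: U = -3.03 + z_{0.05}·0.8.
z = 1.645; U = -3.03 + 1.645 × 0.8 = -1.714.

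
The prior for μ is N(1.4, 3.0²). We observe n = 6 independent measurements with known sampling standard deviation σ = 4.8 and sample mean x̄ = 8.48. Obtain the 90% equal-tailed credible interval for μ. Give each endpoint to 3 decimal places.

[3.664, 9.061]

Posterior precision = 1/3.0² + 6/4.8² = 0.1111 + 0.2604 = 0.3715, so posterior SD = 1.6406.
Posterior mean = (1.4/3.0² + 6·8.48/4.8²) / 0.3715 = 6.3626.
Interval: 6.3626 ± 1.645 × 1.6406 → [3.664, 9.061].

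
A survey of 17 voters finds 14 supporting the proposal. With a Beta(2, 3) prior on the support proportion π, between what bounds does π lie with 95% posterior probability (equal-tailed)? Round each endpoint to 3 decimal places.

[0.528, 0.887]

Posterior: Beta(2+14, 3+3) = Beta(16, 6).
Equal-tailed 95% interval: the 0.025 and 0.975 quantiles of Beta(16, 6).
Posterior mean ≈ 0.727, SD ≈ 0.093; a Normal approximation gives roughly [0.545, 0.909].
Exact: F⁻¹(0.025) = 0.528; F⁻¹(0.975) = 0.887.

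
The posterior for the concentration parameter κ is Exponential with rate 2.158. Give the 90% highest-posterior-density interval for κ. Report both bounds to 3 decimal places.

The exponential density is strictly decreasing on [0, ∞), so the HPD interval is anchored at 0: [0, q] with P(κ ≤ q) = 0.90.
q = −ln(1 − 0.90) / 2.158 = 2.3026 / 2.158 = 1.067.

[0.000, 1.067]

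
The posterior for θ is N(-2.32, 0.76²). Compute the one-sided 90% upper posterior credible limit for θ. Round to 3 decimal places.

-1.346

Need U with P(θ ≤ U) = 0.90: U = -2.32 + z_{0.1}·0.76.
z = 1.282; U = -2.32 + 1.282 × 0.76 = -1.346.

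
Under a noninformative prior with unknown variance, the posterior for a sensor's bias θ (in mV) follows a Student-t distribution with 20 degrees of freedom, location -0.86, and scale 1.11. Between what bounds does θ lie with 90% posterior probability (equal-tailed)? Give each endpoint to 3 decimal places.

The t_20 distribution is symmetric; the 90% interval is -0.86 ± t·1.11 with t_{0.95,20} = 1.725.
Half-width: 1.725 × 1.11 = 1.914.
-0.86 − 1.914 = -2.774; -0.86 + 1.914 = 1.054.

[-2.774, 1.054]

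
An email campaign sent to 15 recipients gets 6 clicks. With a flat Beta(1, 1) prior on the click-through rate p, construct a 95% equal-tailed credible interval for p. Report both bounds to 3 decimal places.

Posterior: Beta(1+6, 1+9) = Beta(7, 10).
Equal-tailed 95% interval: the 0.025 and 0.975 quantiles of Beta(7, 10).
Posterior mean ≈ 0.412, SD ≈ 0.116; a Normal approximation gives roughly [0.184, 0.639].
Exact: F⁻¹(0.025) = 0.198; F⁻¹(0.975) = 0.646.

[0.198, 0.646]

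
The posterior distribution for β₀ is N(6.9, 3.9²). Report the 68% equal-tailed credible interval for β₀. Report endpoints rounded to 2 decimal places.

The posterior is symmetric, so the 68% equal-tailed interval is β₀ = 6.9 ± z·3.9 with z = 0.994.
Half-width: 0.994 × 3.9 = 3.88.
6.9 − 3.88 = 3.02; 6.9 + 3.88 = 10.78.

[3.02, 10.78]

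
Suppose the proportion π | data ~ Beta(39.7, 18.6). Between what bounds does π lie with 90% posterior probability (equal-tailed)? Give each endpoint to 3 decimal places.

[0.578, 0.777]

Posterior: Beta(39.7, 18.6).
Equal-tailed 90% interval: the 0.05 and 0.95 quantiles of Beta(39.7, 18.6).
Posterior mean ≈ 0.681, SD ≈ 0.061; a Normal approximation gives roughly [0.581, 0.781].
Exact: F⁻¹(0.05) = 0.578; F⁻¹(0.95) = 0.777.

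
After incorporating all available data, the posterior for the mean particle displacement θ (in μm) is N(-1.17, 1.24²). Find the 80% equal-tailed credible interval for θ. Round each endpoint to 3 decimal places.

[-2.759, 0.419]

The posterior is symmetric, so the 80% equal-tailed interval is θ = -1.17 ± z·1.24 with z = 1.282.
Half-width: 1.282 × 1.24 = 1.589.
-1.17 − 1.589 = -2.759; -1.17 + 1.589 = 0.419.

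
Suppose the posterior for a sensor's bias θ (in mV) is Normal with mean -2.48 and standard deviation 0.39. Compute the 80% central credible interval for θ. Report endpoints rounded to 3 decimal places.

[-2.980, -1.980]

The posterior is symmetric, so the 80% equal-tailed interval is θ = -2.48 ± z·0.39 with z = 1.282.
Half-width: 1.282 × 0.39 = 0.500.
-2.48 − 0.500 = -2.980; -2.48 + 0.500 = -1.980.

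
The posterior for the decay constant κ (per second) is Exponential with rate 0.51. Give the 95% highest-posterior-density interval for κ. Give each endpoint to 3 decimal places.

The exponential density is strictly decreasing on [0, ∞), so the HPD interval is anchored at 0: [0, q] with P(κ ≤ q) = 0.95.
q = −ln(1 − 0.95) / 0.51 = 2.9957 / 0.51 = 5.874.

[0.000, 5.874]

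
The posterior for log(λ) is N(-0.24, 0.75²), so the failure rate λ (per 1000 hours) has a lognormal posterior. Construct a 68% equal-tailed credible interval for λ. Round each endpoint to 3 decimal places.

[0.373, 1.658]

On the log scale the 68% interval is -0.24 ± 0.994 × 0.75 = [-0.9858, 0.5058].
Exponentiate: [e^-0.9858, e^0.5058] = [0.373, 1.658].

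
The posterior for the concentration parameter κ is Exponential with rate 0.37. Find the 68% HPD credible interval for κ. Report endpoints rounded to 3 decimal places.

[0.000, 3.080]

The exponential density is strictly decreasing on [0, ∞), so the HPD interval is anchored at 0: [0, q] with P(κ ≤ q) = 0.68.
q = −ln(1 − 0.68) / 0.37 = 1.1394 / 0.37 = 3.080.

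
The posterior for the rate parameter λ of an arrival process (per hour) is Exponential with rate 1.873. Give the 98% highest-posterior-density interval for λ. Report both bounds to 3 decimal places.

The exponential density is strictly decreasing on [0, ∞), so the HPD interval is anchored at 0: [0, q] with P(λ ≤ q) = 0.98.
q = −ln(1 − 0.98) / 1.873 = 3.9120 / 1.873 = 2.089.

[0.000, 2.089]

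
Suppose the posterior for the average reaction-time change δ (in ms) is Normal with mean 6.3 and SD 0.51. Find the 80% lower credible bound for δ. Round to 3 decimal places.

5.871

Need L with P(δ ≥ L) = 0.80: L = 6.3 − z_{0.2}·0.51.
z = 0.842; L = 6.3 − 0.842 × 0.51 = 5.871.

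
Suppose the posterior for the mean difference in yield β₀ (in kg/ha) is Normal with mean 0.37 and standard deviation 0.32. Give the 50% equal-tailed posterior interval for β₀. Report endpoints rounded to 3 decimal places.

The posterior is symmetric, so the 50% equal-tailed interval is β₀ = 0.37 ± z·0.32 with z = 0.674.
Half-width: 0.674 × 0.32 = 0.216.
0.37 − 0.216 = 0.154; 0.37 + 0.216 = 0.586.

[0.154, 0.586]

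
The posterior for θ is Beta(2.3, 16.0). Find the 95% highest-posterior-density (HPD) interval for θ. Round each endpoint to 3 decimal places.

The posterior is unimodal and skewed, so the HPD interval has equal density at both endpoints and is the shortest 95% interval.
Solving f(0.008) = f(0.273) with F(0.273) − F(0.008) = 0.95 gives [0.008, 0.273].
For comparison, the equal-tailed interval is [0.020, 0.307]; the HPD is narrower and shifted toward the mode.

[0.008, 0.273]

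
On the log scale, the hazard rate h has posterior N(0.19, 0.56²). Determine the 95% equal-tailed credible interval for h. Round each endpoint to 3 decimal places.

[0.403, 3.624]

On the log scale the 95% interval is 0.19 ± 1.960 × 0.56 = [-0.9076, 1.2876].
Exponentiate: [e^-0.9076, e^1.2876] = [0.403, 3.624].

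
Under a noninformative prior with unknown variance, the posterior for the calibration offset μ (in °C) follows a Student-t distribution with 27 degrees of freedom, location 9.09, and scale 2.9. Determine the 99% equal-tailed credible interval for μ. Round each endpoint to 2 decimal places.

The t_27 distribution is symmetric; the 99% interval is 9.09 ± t·2.9 with t_{0.995,27} = 2.771.
Half-width: 2.771 × 2.9 = 8.03.
9.09 − 8.03 = 1.06; 9.09 + 8.03 = 17.12.

[1.06, 17.12]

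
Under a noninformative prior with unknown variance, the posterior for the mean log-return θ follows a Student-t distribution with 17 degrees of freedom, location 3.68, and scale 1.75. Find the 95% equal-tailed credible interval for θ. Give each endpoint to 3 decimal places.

The t_17 distribution is symmetric; the 95% interval is 3.68 ± t·1.75 with t_{0.975,17} = 2.110.
Half-width: 2.110 × 1.75 = 3.692.
3.68 − 3.692 = -0.012; 3.68 + 3.692 = 7.372.

[-0.012, 7.372]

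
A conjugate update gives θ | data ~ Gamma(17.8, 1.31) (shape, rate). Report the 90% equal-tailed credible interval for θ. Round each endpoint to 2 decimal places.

Posterior: Gamma(shape 17.8, rate 1.31).
Equal-tailed 90% interval: Gamma(17.8, 1.31) quantiles at 0.05 and 0.95.
Posterior mean ≈ 13.59, SD ≈ 3.22; a Normal approximation gives roughly [8.29, 18.89].
Exact: lower = 8.76; upper = 19.28.

[8.76, 19.28]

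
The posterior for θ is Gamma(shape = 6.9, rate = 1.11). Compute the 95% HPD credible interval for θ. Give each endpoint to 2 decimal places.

[2.06, 10.92]

The posterior is unimodal and skewed, so the HPD interval has equal density at both endpoints and is the shortest 95% interval.
Solving f(2.06) = f(10.92) with F(10.92) − F(2.06) = 0.95 gives [2.06, 10.92].
For comparison, the equal-tailed interval is [2.48, 11.64]; the HPD is narrower and shifted toward the mode.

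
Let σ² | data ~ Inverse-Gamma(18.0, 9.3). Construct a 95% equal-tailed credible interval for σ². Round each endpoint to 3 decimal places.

[0.342, 0.872]

Inverse-Gamma(18.0, 9.3) quantiles: F⁻¹(0.025) and F⁻¹(0.975).
Equivalently, 1/σ² ~ Gamma(18.0, rate = 9.3); invert its 0.975 and 0.025 quantiles.
Posterior mean ≈ 0.547, SD ≈ 0.137; a Normal approximation gives roughly [0.279, 0.815].
Exact: lower = 0.342; upper = 0.872.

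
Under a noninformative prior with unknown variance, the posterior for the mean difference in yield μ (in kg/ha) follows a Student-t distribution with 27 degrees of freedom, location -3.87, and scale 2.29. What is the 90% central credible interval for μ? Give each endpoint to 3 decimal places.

The t_27 distribution is symmetric; the 90% interval is -3.87 ± t·2.29 with t_{0.95,27} = 1.703.
Half-width: 1.703 × 2.29 = 3.901.
-3.87 − 3.901 = -7.771; -3.87 + 3.901 = 0.031.

[-7.771, 0.031]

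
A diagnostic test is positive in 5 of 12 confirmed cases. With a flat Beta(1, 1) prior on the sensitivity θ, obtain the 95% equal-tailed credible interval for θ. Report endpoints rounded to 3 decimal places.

Posterior: Beta(1+5, 1+7) = Beta(6, 8).
Equal-tailed 95% interval: the 0.025 and 0.975 quantiles of Beta(6, 8).
Posterior mean ≈ 0.429, SD ≈ 0.128; a Normal approximation gives roughly [0.178, 0.679].
Exact: F⁻¹(0.025) = 0.192; F⁻¹(0.975) = 0.684.

[0.192, 0.684]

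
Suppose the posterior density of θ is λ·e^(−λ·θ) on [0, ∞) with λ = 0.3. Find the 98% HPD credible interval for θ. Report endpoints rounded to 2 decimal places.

[0.00, 13.04]

The exponential density is strictly decreasing on [0, ∞), so the HPD interval is anchored at 0: [0, q] with P(θ ≤ q) = 0.98.
q = −ln(1 − 0.98) / 0.3 = 3.9120 / 0.3 = 13.04.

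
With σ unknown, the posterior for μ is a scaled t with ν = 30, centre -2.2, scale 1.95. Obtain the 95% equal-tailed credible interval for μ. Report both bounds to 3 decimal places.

[-6.182, 1.782]

The t_30 distribution is symmetric; the 95% interval is -2.2 ± t·1.95 with t_{0.975,30} = 2.042.
Half-width: 2.042 × 1.95 = 3.982.
-2.2 − 3.982 = -6.182; -2.2 + 3.982 = 1.782.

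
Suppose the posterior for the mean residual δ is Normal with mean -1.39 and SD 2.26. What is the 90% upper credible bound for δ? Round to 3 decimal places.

Need U with P(δ ≤ U) = 0.90: U = -1.39 + z_{0.1}·2.26.
z = 1.282; U = -1.39 + 1.282 × 2.26 = 1.506.

1.506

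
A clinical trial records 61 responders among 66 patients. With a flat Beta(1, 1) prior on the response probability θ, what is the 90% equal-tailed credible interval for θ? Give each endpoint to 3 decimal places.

Posterior: Beta(1+61, 1+5) = Beta(62, 6).
Equal-tailed 90% interval: the 0.05 and 0.95 quantiles of Beta(62, 6).
Posterior mean ≈ 0.912, SD ≈ 0.034; a Normal approximation gives roughly [0.856, 0.968].
Exact: F⁻¹(0.05) = 0.849; F⁻¹(0.95) = 0.960.

[0.849, 0.960]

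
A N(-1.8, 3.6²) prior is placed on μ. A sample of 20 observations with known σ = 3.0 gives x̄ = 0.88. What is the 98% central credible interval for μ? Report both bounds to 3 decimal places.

[-0.744, 2.324]

Posterior precision = 1/3.6² + 20/3.0² = 0.0772 + 2.2222 = 2.2994, so posterior SD = 0.6595.
Posterior mean = (-1.8/3.6² + 20·0.88/3.0²) / 2.2994 = 0.7901.
Interval: 0.7901 ± 2.326 × 0.6595 → [-0.744, 2.324].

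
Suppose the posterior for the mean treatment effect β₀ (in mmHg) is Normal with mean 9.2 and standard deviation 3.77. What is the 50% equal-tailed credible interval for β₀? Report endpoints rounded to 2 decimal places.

[6.66, 11.74]

The posterior is symmetric, so the 50% equal-tailed interval is β₀ = 9.2 ± z·3.77 with z = 0.674.
Half-width: 0.674 × 3.77 = 2.54.
9.2 − 2.54 = 6.66; 9.2 + 2.54 = 11.74.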